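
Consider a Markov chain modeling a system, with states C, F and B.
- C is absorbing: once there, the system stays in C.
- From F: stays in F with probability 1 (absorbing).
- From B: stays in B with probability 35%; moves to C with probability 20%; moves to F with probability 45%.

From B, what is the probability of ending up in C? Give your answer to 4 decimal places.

0.3077

Let h(s) be the probability of absorption at C starting from transient state s. Then h(C) = 1 and h(F) = 0. By first-step analysis:
h(B) = 0.2·1 + 0.45·0 + 0.35·h(B)
Solving: h(B) = 0.3077.
Starting from B, the probability is 0.3077.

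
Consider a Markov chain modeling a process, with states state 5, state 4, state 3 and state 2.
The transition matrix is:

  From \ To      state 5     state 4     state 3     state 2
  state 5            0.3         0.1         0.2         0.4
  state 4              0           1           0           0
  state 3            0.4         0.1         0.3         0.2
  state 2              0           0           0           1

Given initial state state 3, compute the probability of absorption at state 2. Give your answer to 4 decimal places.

0.7317

Let h(s) be the probability of absorption at state 2 starting from transient state s. Then h(state 2) = 1 and h(state 4) = 0. By first-step analysis:
h(state 5) = 0.3·h(state 5) + 0.1·0 + 0.2·h(state 3) + 0.4·1
h(state 3) = 0.4·h(state 5) + 0.1·0 + 0.3·h(state 3) + 0.2·1
Solving: h(state 5) = 0.7805, h(state 3) = 0.7317.
Starting from state 3, the probability is 0.7317.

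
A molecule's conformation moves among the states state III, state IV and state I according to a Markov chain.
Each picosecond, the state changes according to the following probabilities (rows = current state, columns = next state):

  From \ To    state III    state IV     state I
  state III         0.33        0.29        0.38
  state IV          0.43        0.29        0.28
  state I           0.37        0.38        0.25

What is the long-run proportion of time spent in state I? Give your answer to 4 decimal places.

0.3082

Let the stationary distribution be π with π = πP and π_1 + π_2 + π_3 = 1.
π_1 = 0.33·π_1 + 0.43·π_2 + 0.37·π_3
π_2 = 0.29·π_1 + 0.29·π_2 + 0.38·π_3
Solving with the normalization constraint gives π = (0.3741, 0.3177, 0.3082).
So the stationary probability of state I is 0.3082.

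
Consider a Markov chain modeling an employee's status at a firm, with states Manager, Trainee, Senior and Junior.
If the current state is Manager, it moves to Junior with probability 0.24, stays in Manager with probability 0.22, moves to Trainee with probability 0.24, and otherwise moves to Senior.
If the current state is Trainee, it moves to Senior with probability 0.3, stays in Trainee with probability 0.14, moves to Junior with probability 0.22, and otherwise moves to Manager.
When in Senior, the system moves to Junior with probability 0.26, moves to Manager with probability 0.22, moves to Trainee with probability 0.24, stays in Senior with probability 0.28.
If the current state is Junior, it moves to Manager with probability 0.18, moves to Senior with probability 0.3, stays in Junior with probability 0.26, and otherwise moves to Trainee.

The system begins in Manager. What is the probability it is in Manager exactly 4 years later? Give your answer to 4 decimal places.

0.2369

Propagate the distribution vector 4 years from Manager.
After 0 years: (1.0000, 0.0000, 0.0000, 0.0000)
After 1 year: (0.2200, 0.2400, 0.3000, 0.2400)
After 2 years: (0.2392, 0.2208, 0.2940, 0.2460)
After 3 years: (0.2367, 0.2228, 0.2941, 0.2464)
After 4 years: (0.2369, 0.2226, 0.2941, 0.2464)
P(in Manager after 4 years) = 0.2369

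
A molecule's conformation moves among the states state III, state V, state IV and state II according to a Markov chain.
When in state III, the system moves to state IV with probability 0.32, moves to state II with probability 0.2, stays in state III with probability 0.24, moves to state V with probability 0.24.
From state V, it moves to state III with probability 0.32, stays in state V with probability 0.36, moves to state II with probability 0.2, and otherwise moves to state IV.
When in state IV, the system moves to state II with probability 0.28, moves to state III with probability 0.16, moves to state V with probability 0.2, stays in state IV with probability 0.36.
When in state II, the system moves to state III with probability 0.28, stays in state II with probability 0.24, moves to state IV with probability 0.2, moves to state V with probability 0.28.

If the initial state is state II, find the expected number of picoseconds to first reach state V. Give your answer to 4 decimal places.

Let t(s) be the expected number of picoseconds to first reach state V from state s, with t(state V) = 0. Conditioning on the first picosecond:
t(state III) = 1 + 0.24·t(state III) + 0.32·t(state IV) + 0.2·t(state II)
t(state IV) = 1 + 0.16·t(state III) + 0.36·t(state IV) + 0.28·t(state II)
t(state II) = 1 + 0.28·t(state III) + 0.2·t(state IV) + 0.24·t(state II)
Solving: t(state III) = 4.2162, t(state IV) = 4.3755, t(state II) = 4.0206.
Expected picoseconds from state II to state V: 4.0206.

4.0206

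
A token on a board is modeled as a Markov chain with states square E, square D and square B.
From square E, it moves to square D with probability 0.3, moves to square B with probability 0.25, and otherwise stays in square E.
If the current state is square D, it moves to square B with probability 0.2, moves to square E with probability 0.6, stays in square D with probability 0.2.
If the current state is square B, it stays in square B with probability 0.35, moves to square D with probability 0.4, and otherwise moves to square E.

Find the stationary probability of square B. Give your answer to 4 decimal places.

Let the stationary distribution be π with π = πP and π_1 + π_2 + π_3 = 1.
π_1 = 0.45·π_1 + 0.6·π_2 + 0.25·π_3
π_2 = 0.3·π_1 + 0.2·π_2 + 0.4·π_3
Solving with the normalization constraint gives π = (0.4422, 0.2965, 0.2613).
So the stationary probability of square B is 0.2613.

0.2613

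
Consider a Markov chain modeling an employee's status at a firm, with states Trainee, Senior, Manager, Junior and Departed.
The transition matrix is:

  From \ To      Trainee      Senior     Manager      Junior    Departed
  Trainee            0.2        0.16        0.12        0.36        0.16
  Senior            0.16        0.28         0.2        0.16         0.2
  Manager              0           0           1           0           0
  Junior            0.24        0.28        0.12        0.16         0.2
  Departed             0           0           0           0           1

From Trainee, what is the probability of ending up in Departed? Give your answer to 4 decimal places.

Let h(s) be the probability of absorption at Departed starting from transient state s. Then h(Departed) = 1 and h(Manager) = 0. By first-step analysis:
h(Trainee) = 0.2·h(Trainee) + 0.16·h(Senior) + 0.12·0 + 0.36·h(Junior) + 0.16·1
h(Senior) = 0.16·h(Trainee) + 0.28·h(Senior) + 0.2·0 + 0.16·h(Junior) + 0.2·1
h(Junior) = 0.24·h(Trainee) + 0.28·h(Senior) + 0.12·0 + 0.16·h(Junior) + 0.2·1
Solving: h(Trainee) = 0.5661, h(Senior) = 0.5318, h(Junior) = 0.5771.
Starting from Trainee, the probability is 0.5661.

0.5661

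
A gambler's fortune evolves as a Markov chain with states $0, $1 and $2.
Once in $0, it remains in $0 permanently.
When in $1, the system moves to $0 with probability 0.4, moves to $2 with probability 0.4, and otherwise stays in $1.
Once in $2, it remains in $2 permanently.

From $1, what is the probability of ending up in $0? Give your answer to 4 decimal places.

0.5000

Let h(s) be the probability of absorption at $0 starting from transient state s. Then h($0) = 1 and h($2) = 0. By first-step analysis:
h($1) = 0.4·1 + 0.2·h($1) + 0.4·0
Solving: h($1) = 0.5000.
Starting from $1, the probability is 0.5000.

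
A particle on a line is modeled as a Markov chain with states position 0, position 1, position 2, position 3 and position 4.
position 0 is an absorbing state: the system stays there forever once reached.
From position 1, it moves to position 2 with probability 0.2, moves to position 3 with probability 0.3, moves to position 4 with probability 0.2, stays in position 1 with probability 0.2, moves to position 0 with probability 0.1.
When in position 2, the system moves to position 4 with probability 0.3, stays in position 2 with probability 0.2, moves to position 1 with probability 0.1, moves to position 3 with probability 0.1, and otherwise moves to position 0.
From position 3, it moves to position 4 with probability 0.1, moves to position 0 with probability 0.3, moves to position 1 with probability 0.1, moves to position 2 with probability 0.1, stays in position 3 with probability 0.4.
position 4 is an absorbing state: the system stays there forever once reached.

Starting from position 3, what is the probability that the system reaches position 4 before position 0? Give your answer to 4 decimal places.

Let h(s) be the probability of absorption at position 4 starting from transient state s. Then h(position 4) = 1 and h(position 0) = 0. By first-step analysis:
h(position 1) = 0.1·0 + 0.2·h(position 1) + 0.2·h(position 2) + 0.3·h(position 3) + 0.2·1
h(position 2) = 0.3·0 + 0.1·h(position 1) + 0.2·h(position 2) + 0.1·h(position 3) + 0.3·1
h(position 3) = 0.3·0 + 0.1·h(position 1) + 0.1·h(position 2) + 0.4·h(position 3) + 0.1·1
Solving: h(position 1) = 0.4925, h(position 2) = 0.4776, h(position 3) = 0.3284.
Starting from position 3, the probability is 0.3284.

0.3284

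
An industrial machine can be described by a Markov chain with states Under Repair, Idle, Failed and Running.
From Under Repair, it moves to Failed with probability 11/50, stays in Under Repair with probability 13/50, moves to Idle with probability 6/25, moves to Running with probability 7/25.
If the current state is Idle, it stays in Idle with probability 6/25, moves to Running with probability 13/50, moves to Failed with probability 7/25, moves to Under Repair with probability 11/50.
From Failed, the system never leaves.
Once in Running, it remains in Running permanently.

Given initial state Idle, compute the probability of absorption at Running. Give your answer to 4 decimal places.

0.4984

Let h(s) be the probability of absorption at Running starting from transient state s. Then h(Running) = 1 and h(Failed) = 0. By first-step analysis:
h(Under Repair) = 0.26·h(Under Repair) + 0.24·h(Idle) + 0.22·0 + 0.28·1
h(Idle) = 0.22·h(Under Repair) + 0.24·h(Idle) + 0.28·0 + 0.26·1
Solving: h(Under Repair) = 0.5400, h(Idle) = 0.4984.
Starting from Idle, the probability is 0.4984.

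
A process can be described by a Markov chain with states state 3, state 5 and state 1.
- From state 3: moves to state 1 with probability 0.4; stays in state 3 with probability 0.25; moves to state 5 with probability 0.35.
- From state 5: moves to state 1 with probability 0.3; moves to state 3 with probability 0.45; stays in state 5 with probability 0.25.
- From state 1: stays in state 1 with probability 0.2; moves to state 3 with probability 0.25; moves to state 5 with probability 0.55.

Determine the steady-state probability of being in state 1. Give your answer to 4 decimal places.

0.3022

Let the stationary distribution be π with π = πP and π_1 + π_2 + π_3 = 1.
π_1 = 0.25·π_1 + 0.45·π_2 + 0.25·π_3
π_2 = 0.35·π_1 + 0.25·π_2 + 0.55·π_3
Solving with the normalization constraint gives π = (0.3246, 0.3731, 0.3022).
So the stationary probability of state 1 is 0.3022.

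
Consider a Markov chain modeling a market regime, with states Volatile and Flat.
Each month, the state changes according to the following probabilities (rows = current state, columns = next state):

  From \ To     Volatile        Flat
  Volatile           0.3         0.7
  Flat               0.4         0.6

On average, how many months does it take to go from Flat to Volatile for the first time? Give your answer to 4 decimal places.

Let t(s) be the expected number of months to first reach Volatile from state s, with t(Volatile) = 0. Conditioning on the first month:
t(Flat) = 1 + 0.6·t(Flat)
Solving: t(Flat) = 2.5000.
Expected months from Flat to Volatile: 2.5000.

2.5000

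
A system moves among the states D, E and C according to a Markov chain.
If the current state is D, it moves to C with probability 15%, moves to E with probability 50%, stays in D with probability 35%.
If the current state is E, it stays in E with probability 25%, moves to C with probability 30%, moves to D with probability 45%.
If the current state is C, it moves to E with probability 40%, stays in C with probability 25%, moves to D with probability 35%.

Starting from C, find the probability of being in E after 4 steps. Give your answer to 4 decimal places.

0.3813

Propagate the distribution vector 4 steps from C.
After 0 steps: (0.0000, 0.0000, 1.0000)
After 1 step: (0.3500, 0.4000, 0.2500)
After 2 steps: (0.3900, 0.3750, 0.2350)
After 3 steps: (0.3875, 0.3828, 0.2298)
After 4 steps: (0.3883, 0.3813, 0.2304)
P(in E after 4 steps) = 0.3813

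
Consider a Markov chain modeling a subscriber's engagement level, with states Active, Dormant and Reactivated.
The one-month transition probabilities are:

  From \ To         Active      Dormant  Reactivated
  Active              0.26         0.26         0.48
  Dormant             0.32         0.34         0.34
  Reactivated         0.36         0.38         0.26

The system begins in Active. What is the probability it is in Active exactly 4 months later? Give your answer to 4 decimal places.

Propagate the distribution vector 4 months from Active.
After 0 months: (1.0000, 0.0000, 0.0000)
After 1 month: (0.2600, 0.2600, 0.4800)
After 2 months: (0.3236, 0.3384, 0.3380)
After 3 months: (0.3141, 0.3276, 0.3583)
After 4 months: (0.3155, 0.3292, 0.3553)
P(in Active after 4 months) = 0.3155

0.3155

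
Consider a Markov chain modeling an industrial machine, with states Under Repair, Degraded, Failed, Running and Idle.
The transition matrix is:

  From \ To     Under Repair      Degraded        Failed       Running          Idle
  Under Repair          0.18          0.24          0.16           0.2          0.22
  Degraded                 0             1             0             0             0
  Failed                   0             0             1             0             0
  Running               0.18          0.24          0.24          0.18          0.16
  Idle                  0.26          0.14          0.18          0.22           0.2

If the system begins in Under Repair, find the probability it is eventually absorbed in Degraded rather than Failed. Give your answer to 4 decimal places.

Let h(s) be the probability of absorption at Degraded starting from transient state s. Then h(Degraded) = 1 and h(Failed) = 0. By first-step analysis:
h(Under Repair) = 0.18·h(Under Repair) + 0.24·1 + 0.16·0 + 0.2·h(Running) + 0.22·h(Idle)
h(Running) = 0.18·h(Under Repair) + 0.24·1 + 0.24·0 + 0.18·h(Running) + 0.16·h(Idle)
h(Idle) = 0.26·h(Under Repair) + 0.14·1 + 0.18·0 + 0.22·h(Running) + 0.2·h(Idle)
Solving: h(Under Repair) = 0.5494, h(Running) = 0.5096, h(Idle) = 0.4937.
Starting from Under Repair, the probability is 0.5494.

0.5494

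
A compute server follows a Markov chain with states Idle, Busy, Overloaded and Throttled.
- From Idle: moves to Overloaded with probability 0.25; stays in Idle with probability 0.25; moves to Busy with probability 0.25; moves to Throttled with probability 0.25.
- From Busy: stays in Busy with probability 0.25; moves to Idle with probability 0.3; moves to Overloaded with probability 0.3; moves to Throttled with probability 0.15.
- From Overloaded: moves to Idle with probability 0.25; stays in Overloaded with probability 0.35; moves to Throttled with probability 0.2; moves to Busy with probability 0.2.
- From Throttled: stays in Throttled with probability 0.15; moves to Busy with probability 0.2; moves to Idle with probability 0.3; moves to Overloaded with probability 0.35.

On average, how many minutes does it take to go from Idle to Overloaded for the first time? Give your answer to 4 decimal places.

3.5394

Let t(s) be the expected number of minutes to first reach Overloaded from state s, with t(Overloaded) = 0. Conditioning on the first minute:
t(Idle) = 1 + 0.25·t(Idle) + 0.25·t(Busy) + 0.25·t(Throttled)
t(Busy) = 1 + 0.3·t(Idle) + 0.25·t(Busy) + 0.15·t(Throttled)
t(Throttled) = 1 + 0.3·t(Idle) + 0.2·t(Busy) + 0.15·t(Throttled)
Solving: t(Idle) = 3.5394, t(Busy) = 3.3939, t(Throttled) = 3.2242.
Expected minutes from Idle to Overloaded: 3.5394.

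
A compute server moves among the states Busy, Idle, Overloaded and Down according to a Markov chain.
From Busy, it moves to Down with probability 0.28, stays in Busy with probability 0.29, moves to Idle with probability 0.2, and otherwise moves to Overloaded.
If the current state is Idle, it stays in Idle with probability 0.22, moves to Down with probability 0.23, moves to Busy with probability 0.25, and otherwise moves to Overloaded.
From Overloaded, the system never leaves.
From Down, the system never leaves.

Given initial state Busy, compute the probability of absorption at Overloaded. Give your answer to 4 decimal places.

0.4752

Let h(s) be the probability of absorption at Overloaded starting from transient state s. Then h(Overloaded) = 1 and h(Down) = 0. By first-step analysis:
h(Busy) = 0.29·h(Busy) + 0.2·h(Idle) + 0.23·1 + 0.28·0
h(Idle) = 0.25·h(Busy) + 0.22·h(Idle) + 0.3·1 + 0.23·0
Solving: h(Busy) = 0.4752, h(Idle) = 0.5369.
Starting from Busy, the probability is 0.4752.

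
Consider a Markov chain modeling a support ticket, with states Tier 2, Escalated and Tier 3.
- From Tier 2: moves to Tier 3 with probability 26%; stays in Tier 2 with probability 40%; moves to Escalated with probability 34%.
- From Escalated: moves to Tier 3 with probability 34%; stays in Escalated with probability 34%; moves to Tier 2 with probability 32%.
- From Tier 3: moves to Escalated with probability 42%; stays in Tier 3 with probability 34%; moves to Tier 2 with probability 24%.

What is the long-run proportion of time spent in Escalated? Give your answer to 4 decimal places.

0.3651

Let the stationary distribution be π with π = πP and π_1 + π_2 + π_3 = 1.
π_1 = 0.4·π_1 + 0.32·π_2 + 0.24·π_3
π_2 = 0.34·π_1 + 0.34·π_2 + 0.42·π_3
Solving with the normalization constraint gives π = (0.3205, 0.3651, 0.3144).
So the stationary probability of Escalated is 0.3651.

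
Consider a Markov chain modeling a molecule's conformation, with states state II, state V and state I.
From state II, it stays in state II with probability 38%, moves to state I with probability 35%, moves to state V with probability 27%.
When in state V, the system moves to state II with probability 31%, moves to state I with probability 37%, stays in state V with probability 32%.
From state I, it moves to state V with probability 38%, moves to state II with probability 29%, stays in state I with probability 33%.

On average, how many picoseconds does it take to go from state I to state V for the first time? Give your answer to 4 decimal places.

Let t(s) be the expected number of picoseconds to first reach state V from state s, with t(state V) = 0. Conditioning on the first picosecond:
t(state II) = 1 + 0.38·t(state II) + 0.35·t(state I)
t(state I) = 1 + 0.29·t(state II) + 0.33·t(state I)
Solving: t(state II) = 3.2494, t(state I) = 2.8990.
Expected picoseconds from state I to state V: 2.8990.

2.8990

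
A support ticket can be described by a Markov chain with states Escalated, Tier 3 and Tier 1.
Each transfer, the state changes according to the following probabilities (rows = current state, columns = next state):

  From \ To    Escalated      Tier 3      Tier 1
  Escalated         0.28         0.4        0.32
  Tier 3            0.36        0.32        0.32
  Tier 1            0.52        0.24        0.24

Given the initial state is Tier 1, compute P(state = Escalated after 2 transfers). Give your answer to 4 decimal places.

0.3568

Sum over the intermediate state after 1 transfer:
P = P(Tier 1→Escalated)·P(Escalated→Escalated) + P(Tier 1→Tier 3)·P(Tier 3→Escalated) + P(Tier 1→Tier 1)·P(Tier 1→Escalated)
  = 0.52×0.28 + 0.24×0.36 + 0.24×0.52
  = 0.1456 + 0.0864 + 0.1248 = 0.3568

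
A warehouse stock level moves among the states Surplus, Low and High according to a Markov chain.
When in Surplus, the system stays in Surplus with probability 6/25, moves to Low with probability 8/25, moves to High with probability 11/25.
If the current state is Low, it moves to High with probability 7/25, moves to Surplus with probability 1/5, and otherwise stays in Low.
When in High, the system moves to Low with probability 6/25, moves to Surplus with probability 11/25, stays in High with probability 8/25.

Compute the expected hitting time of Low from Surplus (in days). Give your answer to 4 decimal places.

3.4653

Let t(s) be the expected number of days to first reach Low from state s, with t(Low) = 0. Conditioning on the first day:
t(Surplus) = 1 + 0.24·t(Surplus) + 0.44·t(High)
t(High) = 1 + 0.44·t(Surplus) + 0.32·t(High)
Solving: t(Surplus) = 3.4653, t(High) = 3.7129.
Expected days from Surplus to Low: 3.4653.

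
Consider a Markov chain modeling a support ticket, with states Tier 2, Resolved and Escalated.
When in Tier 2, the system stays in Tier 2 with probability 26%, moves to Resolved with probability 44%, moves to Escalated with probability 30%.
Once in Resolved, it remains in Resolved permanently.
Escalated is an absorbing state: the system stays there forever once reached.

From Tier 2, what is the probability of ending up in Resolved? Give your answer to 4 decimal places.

Let h(s) be the probability of absorption at Resolved starting from transient state s. Then h(Resolved) = 1 and h(Escalated) = 0. By first-step analysis:
h(Tier 2) = 0.26·h(Tier 2) + 0.44·1 + 0.3·0
Solving: h(Tier 2) = 0.5946.
Starting from Tier 2, the probability is 0.5946.

0.5946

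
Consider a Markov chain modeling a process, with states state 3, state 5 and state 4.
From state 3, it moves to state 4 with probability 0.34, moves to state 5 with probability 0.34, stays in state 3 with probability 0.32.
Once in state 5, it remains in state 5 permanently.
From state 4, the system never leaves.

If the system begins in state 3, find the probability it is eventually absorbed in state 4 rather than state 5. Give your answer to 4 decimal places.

0.5000

Let h(s) be the probability of absorption at state 4 starting from transient state s. Then h(state 4) = 1 and h(state 5) = 0. By first-step analysis:
h(state 3) = 0.32·h(state 3) + 0.34·0 + 0.34·1
Solving: h(state 3) = 0.5000.
Starting from state 3, the probability is 0.5000.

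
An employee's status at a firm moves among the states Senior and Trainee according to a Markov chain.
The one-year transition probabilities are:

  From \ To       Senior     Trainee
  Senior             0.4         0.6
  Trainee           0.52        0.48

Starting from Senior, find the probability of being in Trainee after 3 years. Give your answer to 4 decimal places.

Propagate the distribution vector 3 years from Senior.
After 0 years: (1.0000, 0.0000)
After 1 year: (0.4000, 0.6000)
After 2 years: (0.4720, 0.5280)
After 3 years: (0.4634, 0.5366)
P(in Trainee after 3 years) = 0.5366

0.5366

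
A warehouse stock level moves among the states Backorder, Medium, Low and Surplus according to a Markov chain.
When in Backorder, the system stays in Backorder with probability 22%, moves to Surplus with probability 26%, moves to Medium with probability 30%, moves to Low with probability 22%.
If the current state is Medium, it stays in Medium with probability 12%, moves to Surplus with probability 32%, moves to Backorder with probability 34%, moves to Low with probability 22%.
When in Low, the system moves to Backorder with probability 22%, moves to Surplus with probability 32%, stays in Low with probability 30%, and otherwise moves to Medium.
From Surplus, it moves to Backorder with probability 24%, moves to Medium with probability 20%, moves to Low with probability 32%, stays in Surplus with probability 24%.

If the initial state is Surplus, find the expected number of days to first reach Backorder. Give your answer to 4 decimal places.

3.9764

Let t(s) be the expected number of days to first reach Backorder from state s, with t(Backorder) = 0. Conditioning on the first day:
t(Medium) = 1 + 0.12·t(Medium) + 0.22·t(Low) + 0.32·t(Surplus)
t(Low) = 1 + 0.16·t(Medium) + 0.3·t(Low) + 0.32·t(Surplus)
t(Surplus) = 1 + 0.2·t(Medium) + 0.32·t(Low) + 0.24·t(Surplus)
Solving: t(Medium) = 3.5996, t(Low) = 4.0691, t(Surplus) = 3.9764.
Expected days from Surplus to Backorder: 3.9764.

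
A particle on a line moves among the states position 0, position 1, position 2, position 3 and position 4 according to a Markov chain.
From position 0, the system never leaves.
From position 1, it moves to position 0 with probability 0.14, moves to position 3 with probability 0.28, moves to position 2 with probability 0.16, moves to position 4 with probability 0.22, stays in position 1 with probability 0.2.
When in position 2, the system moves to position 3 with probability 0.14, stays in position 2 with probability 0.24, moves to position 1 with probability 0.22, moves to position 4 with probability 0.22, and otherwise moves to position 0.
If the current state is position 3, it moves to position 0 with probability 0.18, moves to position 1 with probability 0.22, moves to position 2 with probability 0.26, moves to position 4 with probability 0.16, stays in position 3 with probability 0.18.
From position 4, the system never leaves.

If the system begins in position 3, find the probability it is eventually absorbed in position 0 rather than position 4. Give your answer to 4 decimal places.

Let h(s) be the probability of absorption at position 0 starting from transient state s. Then h(position 0) = 1 and h(position 4) = 0. By first-step analysis:
h(position 1) = 0.14·1 + 0.2·h(position 1) + 0.16·h(position 2) + 0.28·h(position 3) + 0.22·0
h(position 2) = 0.18·1 + 0.22·h(position 1) + 0.24·h(position 2) + 0.14·h(position 3) + 0.22·0
h(position 3) = 0.18·1 + 0.22·h(position 1) + 0.26·h(position 2) + 0.18·h(position 3) + 0.16·0
Solving: h(position 1) = 0.4324, h(position 2) = 0.4501, h(position 3) = 0.4782.
Starting from position 3, the probability is 0.4782.

0.4782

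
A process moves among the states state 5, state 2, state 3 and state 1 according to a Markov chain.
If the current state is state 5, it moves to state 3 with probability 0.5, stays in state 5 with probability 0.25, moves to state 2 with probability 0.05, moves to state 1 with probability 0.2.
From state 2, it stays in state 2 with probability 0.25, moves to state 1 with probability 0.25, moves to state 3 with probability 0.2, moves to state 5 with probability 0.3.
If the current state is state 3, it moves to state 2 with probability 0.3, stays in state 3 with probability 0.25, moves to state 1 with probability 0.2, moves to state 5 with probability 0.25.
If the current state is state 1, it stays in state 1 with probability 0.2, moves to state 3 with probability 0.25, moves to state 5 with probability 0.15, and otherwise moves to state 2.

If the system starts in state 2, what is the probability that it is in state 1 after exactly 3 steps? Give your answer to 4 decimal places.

0.2119

Propagate the distribution vector 3 steps from state 2.
After 0 steps: (0.0000, 1.0000, 0.0000, 0.0000)
After 1 step: (0.3000, 0.2500, 0.2000, 0.2500)
After 2 steps: (0.2375, 0.2375, 0.3125, 0.2125)
After 3 steps: (0.2406, 0.2500, 0.2975, 0.2119)
P(in state 1 after 3 steps) = 0.2119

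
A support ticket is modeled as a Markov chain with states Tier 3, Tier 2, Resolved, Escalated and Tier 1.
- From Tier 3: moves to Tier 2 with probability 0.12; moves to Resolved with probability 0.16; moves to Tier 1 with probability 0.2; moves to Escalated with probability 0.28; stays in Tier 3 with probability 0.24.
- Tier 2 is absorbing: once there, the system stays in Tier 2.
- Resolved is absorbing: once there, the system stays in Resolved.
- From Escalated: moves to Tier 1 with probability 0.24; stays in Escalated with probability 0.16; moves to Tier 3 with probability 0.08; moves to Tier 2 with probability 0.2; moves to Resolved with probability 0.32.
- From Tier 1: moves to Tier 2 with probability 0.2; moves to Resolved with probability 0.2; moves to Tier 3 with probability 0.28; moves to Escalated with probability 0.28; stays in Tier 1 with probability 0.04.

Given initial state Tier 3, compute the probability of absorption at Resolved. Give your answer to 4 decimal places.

0.5729

Let h(s) be the probability of absorption at Resolved starting from transient state s. Then h(Resolved) = 1 and h(Tier 2) = 0. By first-step analysis:
h(Tier 3) = 0.24·h(Tier 3) + 0.12·0 + 0.16·1 + 0.28·h(Escalated) + 0.2·h(Tier 1)
h(Escalated) = 0.08·h(Tier 3) + 0.2·0 + 0.32·1 + 0.16·h(Escalated) + 0.24·h(Tier 1)
h(Tier 1) = 0.28·h(Tier 3) + 0.2·0 + 0.2·1 + 0.28·h(Escalated) + 0.04·h(Tier 1)
Solving: h(Tier 3) = 0.5729, h(Escalated) = 0.5921, h(Tier 1) = 0.5481.
Starting from Tier 3, the probability is 0.5729.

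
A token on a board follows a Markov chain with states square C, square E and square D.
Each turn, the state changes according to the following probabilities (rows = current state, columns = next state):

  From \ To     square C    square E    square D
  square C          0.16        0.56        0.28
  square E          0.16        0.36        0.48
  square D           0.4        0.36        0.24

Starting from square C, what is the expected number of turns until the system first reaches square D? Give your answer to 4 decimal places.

2.6786

Let t(s) be the expected number of turns to first reach square D from state s, with t(square D) = 0. Conditioning on the first turn:
t(square C) = 1 + 0.16·t(square C) + 0.56·t(square E)
t(square E) = 1 + 0.16·t(square C) + 0.36·t(square E)
Solving: t(square C) = 2.6786, t(square E) = 2.2321.
Expected turns from square C to square D: 2.6786.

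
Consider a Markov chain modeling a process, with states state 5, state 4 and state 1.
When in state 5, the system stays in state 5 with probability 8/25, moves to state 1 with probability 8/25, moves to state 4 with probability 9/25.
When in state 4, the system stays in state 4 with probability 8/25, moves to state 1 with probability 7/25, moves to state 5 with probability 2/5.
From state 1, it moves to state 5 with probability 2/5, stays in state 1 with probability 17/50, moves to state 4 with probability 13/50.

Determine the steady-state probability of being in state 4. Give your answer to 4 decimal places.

0.3160

Let the stationary distribution be π with π = πP and π_1 + π_2 + π_3 = 1.
π_1 = 0.32·π_1 + 0.4·π_2 + 0.4·π_3
π_2 = 0.36·π_1 + 0.32·π_2 + 0.26·π_3
Solving with the normalization constraint gives π = (0.3704, 0.3160, 0.3136).
So the stationary probability of state 4 is 0.3160.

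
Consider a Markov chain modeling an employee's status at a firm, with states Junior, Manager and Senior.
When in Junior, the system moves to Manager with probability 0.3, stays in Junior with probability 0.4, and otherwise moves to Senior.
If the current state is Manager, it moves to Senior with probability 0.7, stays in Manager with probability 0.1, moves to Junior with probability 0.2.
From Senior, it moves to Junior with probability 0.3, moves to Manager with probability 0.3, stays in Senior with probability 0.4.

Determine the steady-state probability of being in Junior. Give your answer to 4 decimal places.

Let the stationary distribution be π with π = πP and π_1 + π_2 + π_3 = 1.
π_1 = 0.4·π_1 + 0.2·π_2 + 0.3·π_3
π_2 = 0.3·π_1 + 0.1·π_2 + 0.3·π_3
Solving with the normalization constraint gives π = (0.3056, 0.2500, 0.4444).
So the stationary probability of Junior is 0.3056.

0.3056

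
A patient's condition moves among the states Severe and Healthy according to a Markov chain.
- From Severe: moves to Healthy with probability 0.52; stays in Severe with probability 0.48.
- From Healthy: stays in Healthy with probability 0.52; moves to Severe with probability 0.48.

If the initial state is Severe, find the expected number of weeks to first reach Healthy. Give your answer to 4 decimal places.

Let t(s) be the expected number of weeks to first reach Healthy from state s, with t(Healthy) = 0. Conditioning on the first week:
t(Severe) = 1 + 0.48·t(Severe)
Solving: t(Severe) = 1.9231.
Expected weeks from Severe to Healthy: 1.9231.

1.9231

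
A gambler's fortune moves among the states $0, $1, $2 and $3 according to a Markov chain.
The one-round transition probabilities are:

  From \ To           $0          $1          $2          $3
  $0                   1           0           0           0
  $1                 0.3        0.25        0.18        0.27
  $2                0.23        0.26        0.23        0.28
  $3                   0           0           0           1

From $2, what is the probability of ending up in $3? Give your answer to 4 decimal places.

0.5280

Let h(s) be the probability of absorption at $3 starting from transient state s. Then h($3) = 1 and h($0) = 0. By first-step analysis:
h($1) = 0.3·0 + 0.25·h($1) + 0.18·h($2) + 0.27·1
h($2) = 0.23·0 + 0.26·h($1) + 0.23·h($2) + 0.28·1
Solving: h($1) = 0.4867, h($2) = 0.5280.
Starting from $2, the probability is 0.5280.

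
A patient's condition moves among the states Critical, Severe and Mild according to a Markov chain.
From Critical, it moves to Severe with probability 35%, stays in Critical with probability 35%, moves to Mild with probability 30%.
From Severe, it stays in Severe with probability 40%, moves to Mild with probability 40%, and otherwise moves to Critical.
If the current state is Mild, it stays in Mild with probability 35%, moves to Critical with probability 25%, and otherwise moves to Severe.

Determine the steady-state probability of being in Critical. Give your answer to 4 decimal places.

0.2563

Let the stationary distribution be π with π = πP and π_1 + π_2 + π_3 = 1.
π_1 = 0.35·π_1 + 0.2·π_2 + 0.25·π_3
π_2 = 0.35·π_1 + 0.4·π_2 + 0.4·π_3
Solving with the normalization constraint gives π = (0.2563, 0.3872, 0.3565).
So the stationary probability of Critical is 0.2563.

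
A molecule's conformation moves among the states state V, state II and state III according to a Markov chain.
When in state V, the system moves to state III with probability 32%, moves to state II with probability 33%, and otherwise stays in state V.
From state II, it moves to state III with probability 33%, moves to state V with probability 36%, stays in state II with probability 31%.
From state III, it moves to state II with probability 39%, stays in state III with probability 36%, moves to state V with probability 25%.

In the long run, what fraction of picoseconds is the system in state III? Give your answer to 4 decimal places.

0.3369

Let the stationary distribution be π with π = πP and π_1 + π_2 + π_3 = 1.
π_1 = 0.35·π_1 + 0.36·π_2 + 0.25·π_3
π_2 = 0.33·π_1 + 0.31·π_2 + 0.39·π_3
Solving with the normalization constraint gives π = (0.3197, 0.3433, 0.3369).
So the stationary probability of state III is 0.3369.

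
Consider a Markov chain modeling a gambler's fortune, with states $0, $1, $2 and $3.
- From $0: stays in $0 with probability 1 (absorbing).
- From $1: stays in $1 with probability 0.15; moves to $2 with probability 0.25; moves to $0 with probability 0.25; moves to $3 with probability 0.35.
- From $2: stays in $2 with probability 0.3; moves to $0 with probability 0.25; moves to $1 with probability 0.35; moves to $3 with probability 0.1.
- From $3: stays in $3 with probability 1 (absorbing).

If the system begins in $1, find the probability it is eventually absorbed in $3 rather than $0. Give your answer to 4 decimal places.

Let h(s) be the probability of absorption at $3 starting from transient state s. Then h($3) = 1 and h($0) = 0. By first-step analysis:
h($1) = 0.25·0 + 0.15·h($1) + 0.25·h($2) + 0.35·1
h($2) = 0.25·0 + 0.35·h($1) + 0.3·h($2) + 0.1·1
Solving: h($1) = 0.5320, h($2) = 0.4089.
Starting from $1, the probability is 0.5320.

0.5320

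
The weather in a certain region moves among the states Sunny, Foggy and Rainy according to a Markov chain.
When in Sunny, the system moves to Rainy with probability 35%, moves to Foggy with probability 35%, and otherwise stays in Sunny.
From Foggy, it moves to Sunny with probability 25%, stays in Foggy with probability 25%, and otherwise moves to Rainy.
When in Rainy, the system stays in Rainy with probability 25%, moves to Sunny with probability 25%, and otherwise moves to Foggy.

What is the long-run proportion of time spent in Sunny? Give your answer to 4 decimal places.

0.2632

Let the stationary distribution be π with π = πP and π_1 + π_2 + π_3 = 1.
π_1 = 0.3·π_1 + 0.25·π_2 + 0.25·π_3
π_2 = 0.35·π_1 + 0.25·π_2 + 0.5·π_3
Solving with the normalization constraint gives π = (0.2632, 0.3684, 0.3684).
So the stationary probability of Sunny is 0.2632.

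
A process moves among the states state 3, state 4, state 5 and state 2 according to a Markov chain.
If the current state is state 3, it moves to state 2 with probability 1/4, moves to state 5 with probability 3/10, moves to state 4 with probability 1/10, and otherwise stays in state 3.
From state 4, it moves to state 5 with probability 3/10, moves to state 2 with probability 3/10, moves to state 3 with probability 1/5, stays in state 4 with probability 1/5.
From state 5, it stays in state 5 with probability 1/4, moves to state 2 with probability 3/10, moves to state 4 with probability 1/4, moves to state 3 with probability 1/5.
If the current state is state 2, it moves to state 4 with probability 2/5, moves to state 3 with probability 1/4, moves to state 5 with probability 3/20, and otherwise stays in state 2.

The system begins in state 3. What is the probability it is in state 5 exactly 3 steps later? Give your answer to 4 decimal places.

Propagate the distribution vector 3 steps from state 3.
After 0 steps: (1.0000, 0.0000, 0.0000, 0.0000)
After 1 step: (0.3500, 0.1000, 0.3000, 0.2500)
After 2 steps: (0.2650, 0.2300, 0.2475, 0.2575)
After 3 steps: (0.2526, 0.2374, 0.2490, 0.2610)
P(in state 5 after 3 steps) = 0.2490

0.2490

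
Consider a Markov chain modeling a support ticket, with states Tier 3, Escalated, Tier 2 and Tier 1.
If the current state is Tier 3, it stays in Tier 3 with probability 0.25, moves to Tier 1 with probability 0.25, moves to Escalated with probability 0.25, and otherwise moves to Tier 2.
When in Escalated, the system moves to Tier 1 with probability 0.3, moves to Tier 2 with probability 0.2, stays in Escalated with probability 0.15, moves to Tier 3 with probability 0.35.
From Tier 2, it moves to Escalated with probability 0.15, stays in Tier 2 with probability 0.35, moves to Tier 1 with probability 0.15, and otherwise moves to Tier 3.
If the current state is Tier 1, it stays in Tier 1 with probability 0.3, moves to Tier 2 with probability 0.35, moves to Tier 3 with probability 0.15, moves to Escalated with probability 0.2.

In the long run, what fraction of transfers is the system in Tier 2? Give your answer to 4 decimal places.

0.2942

Let the stationary distribution be π with π = πP and π_1 + π_2 + π_3 + π_4 = 1.
π_1 = 0.25·π_1 + 0.35·π_2 + 0.35·π_3 + 0.15·π_4
π_2 = 0.25·π_1 + 0.15·π_2 + 0.15·π_3 + 0.2·π_4
π_3 = 0.25·π_1 + 0.2·π_2 + 0.35·π_3 + 0.35·π_4
Solving with the normalization constraint gives π = (0.2742, 0.1895, 0.2942, 0.2422).
So the stationary probability of Tier 2 is 0.2942.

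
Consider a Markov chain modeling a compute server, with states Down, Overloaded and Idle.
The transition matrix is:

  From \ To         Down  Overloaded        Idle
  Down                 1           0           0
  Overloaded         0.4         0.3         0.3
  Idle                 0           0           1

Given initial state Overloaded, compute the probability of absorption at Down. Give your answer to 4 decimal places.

0.5714

Let h(s) be the probability of absorption at Down starting from transient state s. Then h(Down) = 1 and h(Idle) = 0. By first-step analysis:
h(Overloaded) = 0.4·1 + 0.3·h(Overloaded) + 0.3·0
Solving: h(Overloaded) = 0.5714.
Starting from Overloaded, the probability is 0.5714.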